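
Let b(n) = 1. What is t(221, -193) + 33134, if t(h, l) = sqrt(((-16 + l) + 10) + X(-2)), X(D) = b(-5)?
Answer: 33134 + 3*I*sqrt(22) ≈ 33134.0 + 14.071*I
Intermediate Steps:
X(D) = 1
t(h, l) = sqrt(-5 + l) (t(h, l) = sqrt(((-16 + l) + 10) + 1) = sqrt((-6 + l) + 1) = sqrt(-5 + l))
t(221, -193) + 33134 = sqrt(-5 - 193) + 33134 = sqrt(-198) + 33134 = 3*I*sqrt(22) + 33134 = 33134 + 3*I*sqrt(22)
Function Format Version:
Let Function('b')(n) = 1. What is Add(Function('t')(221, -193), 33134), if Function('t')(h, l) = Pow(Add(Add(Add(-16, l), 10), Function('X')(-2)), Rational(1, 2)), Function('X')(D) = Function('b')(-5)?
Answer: Add(33134, Mul(3, I, Pow(22, Rational(1, 2)))) ≈ Add(33134., Mul(14.071, I))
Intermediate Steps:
Function('X')(D) = 1
Function('t')(h, l) = Pow(Add(-5, l), Rational(1, 2)) (Function('t')(h, l) = Pow(Add(Add(Add(-16, l), 10), 1), Rational(1, 2)) = Pow(Add(Add(-6, l), 1), Rational(1, 2)) = Pow(Add(-5, l), Rational(1, 2)))
Add(Function('t')(221, -193), 33134) = Add(Pow(Add(-5, -193), Rational(1, 2)), 33134) = Add(Pow(-198, Rational(1, 2)), 33134) = Add(Mul(3, I, Pow(22, Rational(1, 2))), 33134) = Add(33134, Mul(3, I, Pow(22, Rational(1, 2))))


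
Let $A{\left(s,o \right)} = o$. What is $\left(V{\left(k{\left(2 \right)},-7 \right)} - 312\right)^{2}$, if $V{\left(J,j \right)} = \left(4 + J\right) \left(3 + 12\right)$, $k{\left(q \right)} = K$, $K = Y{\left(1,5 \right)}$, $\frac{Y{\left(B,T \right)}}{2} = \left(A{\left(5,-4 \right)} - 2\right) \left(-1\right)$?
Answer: $5184$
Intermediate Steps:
$Y{\left(B,T \right)} = 12$ ($Y{\left(B,T \right)} = 2 \left(-4 - 2\right) \left(-1\right) = 2 \left(\left(-6\right) \left(-1\right)\right) = 2 \cdot 6 = 12$)
$K = 12$
$k{\left(q \right)} = 12$
$V{\left(J,j \right)} = 60 + 15 J$ ($V{\left(J,j \right)} = \left(4 + J\right) 15 = 60 + 15 J$)
$\left(V{\left(k{\left(2 \right)},-7 \right)} - 312\right)^{2} = \left(\left(60 + 15 \cdot 12\right) - 312\right)^{2} = \left(\left(60 + 180\right) - 312\right)^{2} = \left(240 - 312\right)^{2} = \left(-72\right)^{2} = 5184$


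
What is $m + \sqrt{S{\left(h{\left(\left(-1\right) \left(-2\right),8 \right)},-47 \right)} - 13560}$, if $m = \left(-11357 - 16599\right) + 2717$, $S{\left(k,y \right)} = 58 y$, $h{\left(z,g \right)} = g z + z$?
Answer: $-25239 + i \sqrt{16286} \approx -25239.0 + 127.62 i$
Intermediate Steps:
$h{\left(z,g \right)} = z + g z$
$m = -25239$ ($m = -27956 + 2717 = -25239$)
$m + \sqrt{S{\left(h{\left(\left(-1\right) \left(-2\right),8 \right)},-47 \right)} - 13560} = -25239 + \sqrt{58 \left(-47\right) - 13560} = -25239 + \sqrt{-2726 - 13560} = -25239 + \sqrt{-16286} = -25239 + i \sqrt{16286}$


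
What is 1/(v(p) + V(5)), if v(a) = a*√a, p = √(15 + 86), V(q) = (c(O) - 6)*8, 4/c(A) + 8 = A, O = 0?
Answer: 1/(-52 + 101^(¾)) ≈ -0.049652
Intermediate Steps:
c(A) = 4/(-8 + A)
V(q) = -52 (V(q) = (4/(-8 + 0) - 6)*8 = (4/(-8) - 6)*8 = (4*(-⅛) - 6)*8 = (-½ - 6)*8 = -13/2*8 = -52)
p = √101 ≈ 10.050
v(a) = a^(3/2)
1/(v(p) + V(5)) = 1/((√101)^(3/2) - 52) = 1/(101^(¾) - 52) = 1/(-52 + 101^(¾))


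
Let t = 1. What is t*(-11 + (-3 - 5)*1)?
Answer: -19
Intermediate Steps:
t*(-11 + (-3 - 5)*1) = 1*(-11 + (-3 - 5)*1) = 1*(-11 - 8*1) = 1*(-11 - 8) = 1*(-19) = -19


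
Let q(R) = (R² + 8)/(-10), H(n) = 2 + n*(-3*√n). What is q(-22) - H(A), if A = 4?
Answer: -136/5 ≈ -27.200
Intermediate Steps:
H(n) = 2 - 3*n^(3/2)
q(R) = -⅘ - R²/10 (q(R) = (8 + R²)*(-⅒) = -⅘ - R²/10)
q(-22) - H(A) = (-⅘ - ⅒*(-22)²) - (2 - 3*4^(3/2)) = (-⅘ - ⅒*484) - (2 - 3*8) = (-⅘ - 242/5) - (2 - 24) = -246/5 - 1*(-22) = -246/5 + 22 = -136/5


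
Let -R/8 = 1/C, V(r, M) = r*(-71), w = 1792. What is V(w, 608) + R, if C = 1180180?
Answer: -37539165442/295045 ≈ -1.2723e+5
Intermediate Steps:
V(r, M) = -71*r
R = -2/295045 (R = -8/1180180 = -8*1/1180180 = -2/295045 ≈ -6.7786e-6)
V(w, 608) + R = -71*1792 - 2/295045 = -127232 - 2/295045 = -37539165442/295045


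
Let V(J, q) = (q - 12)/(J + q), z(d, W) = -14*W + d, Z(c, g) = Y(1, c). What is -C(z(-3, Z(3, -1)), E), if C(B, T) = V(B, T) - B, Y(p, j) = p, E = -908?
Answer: -3329/185 ≈ -17.995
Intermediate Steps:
Z(c, g) = 1
z(d, W) = d - 14*W
V(J, q) = (-12 + q)/(J + q)
C(B, T) = -B + (-12 + T)/(B + T) (C(B, T) = (-12 + T)/(B + T) - B = -B + (-12 + T)/(B + T))
-C(z(-3, Z(3, -1)), E) = -(-12 - 908 - (-3 - 14*1)*((-3 - 14*1) - 908))/((-3 - 14*1) - 908) = -(-12 - 908 - (-3 - 14)*((-3 - 14) - 908))/((-3 - 14) - 908) = -(-12 - 908 - 1*(-17)*(-17 - 908))/(-17 - 908) = -(-12 - 908 - 1*(-17)*(-925))/(-925) = -(-1)*(-12 - 908 - 15725)/925 = -(-1)*(-16645)/925 = -1*3329/185 = -3329/185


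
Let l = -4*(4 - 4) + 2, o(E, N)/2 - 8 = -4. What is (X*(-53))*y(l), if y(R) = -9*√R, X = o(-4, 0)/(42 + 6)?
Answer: 159*√2/2 ≈ 112.43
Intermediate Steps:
o(E, N) = 8 (o(E, N) = 16 + 2*(-4) = 16 - 8 = 8)
X = ⅙ (X = 8/(42 + 6) = 8/48 = 8*(1/48) = ⅙ ≈ 0.16667)
l = 2 (l = -4*0 + 2 = 0 + 2 = 2)
(X*(-53))*y(l) = ((⅙)*(-53))*(-9*√2) = -(-159)*√2/2 = 159*√2/2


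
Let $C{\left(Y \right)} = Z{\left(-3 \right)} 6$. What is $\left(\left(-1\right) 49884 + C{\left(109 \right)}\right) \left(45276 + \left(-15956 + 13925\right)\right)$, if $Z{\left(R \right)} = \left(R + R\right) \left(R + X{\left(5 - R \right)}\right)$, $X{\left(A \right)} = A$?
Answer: $-2165017680$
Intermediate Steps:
$Z{\left(R \right)} = 10 R$ ($Z{\left(R \right)} = \left(R + R\right) \left(R - \left(-5 + R\right)\right) = 2 R 5 = 10 R$)
$C{\left(Y \right)} = -180$ ($C{\left(Y \right)} = 10 \left(-3\right) 6 = \left(-30\right) 6 = -180$)
$\left(\left(-1\right) 49884 + C{\left(109 \right)}\right) \left(45276 + \left(-15956 + 13925\right)\right) = \left(\left(-1\right) 49884 - 180\right) \left(45276 + \left(-15956 + 13925\right)\right) = \left(-49884 - 180\right) \left(45276 - 2031\right) = \left(-50064\right) 43245 = -2165017680$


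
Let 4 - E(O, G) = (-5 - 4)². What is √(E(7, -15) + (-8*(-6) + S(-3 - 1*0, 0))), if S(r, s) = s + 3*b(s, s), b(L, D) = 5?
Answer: I*√14 ≈ 3.7417*I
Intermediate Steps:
S(r, s) = 15 + s (S(r, s) = s + 3*5 = s + 15 = 15 + s)
E(O, G) = -77 (E(O, G) = 4 - (-5 - 4)² = 4 - 1*(-9)² = 4 - 1*81 = 4 - 81 = -77)
√(E(7, -15) + (-8*(-6) + S(-3 - 1*0, 0))) = √(-77 + (-8*(-6) + (15 + 0))) = √(-77 + (48 + 15)) = √(-77 + 63) = √(-14) = I*√14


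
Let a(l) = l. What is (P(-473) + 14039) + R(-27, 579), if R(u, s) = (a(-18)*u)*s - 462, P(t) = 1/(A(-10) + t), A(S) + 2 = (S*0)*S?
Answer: 140111224/475 ≈ 2.9497e+5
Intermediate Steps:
A(S) = -2 (A(S) = -2 + (S*0)*S = -2 + 0*S = -2 + 0 = -2)
P(t) = 1/(-2 + t)
R(u, s) = -462 - 18*s*u (R(u, s) = (-18*u)*s - 462 = -18*s*u - 462 = -462 - 18*s*u)
(P(-473) + 14039) + R(-27, 579) = (1/(-2 - 473) + 14039) + (-462 - 18*579*(-27)) = (1/(-475) + 14039) + (-462 + 281394) = (-1/475 + 14039) + 280932 = 6668524/475 + 280932 = 140111224/475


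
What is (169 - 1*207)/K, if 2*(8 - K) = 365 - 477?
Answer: -19/32 ≈ -0.59375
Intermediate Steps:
K = 64 (K = 8 - (365 - 477)/2 = 8 - ½*(-112) = 8 + 56 = 64)
(169 - 1*207)/K = (169 - 1*207)/64 = (169 - 207)*(1/64) = -38*1/64 = -19/32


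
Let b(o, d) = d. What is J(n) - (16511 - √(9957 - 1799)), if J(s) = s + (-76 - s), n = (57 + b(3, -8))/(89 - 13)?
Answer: -16587 + √8158 ≈ -16497.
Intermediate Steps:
n = 49/76 (n = (57 - 8)/(89 - 13) = 49/76 ≈ 0.64474)
J(s) = -76
J(n) - (16511 - √(9957 - 1799)) = -76 - (16511 - √(9957 - 1799)) = -76 - (16511 - √8158) = -76 + (-16511 + √8158) = -16587 + √8158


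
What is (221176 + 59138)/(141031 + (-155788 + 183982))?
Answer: 280314/169225 ≈ 1.6565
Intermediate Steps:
(221176 + 59138)/(141031 + (-155788 + 183982)) = 280314/(141031 + 28194) = 280314/169225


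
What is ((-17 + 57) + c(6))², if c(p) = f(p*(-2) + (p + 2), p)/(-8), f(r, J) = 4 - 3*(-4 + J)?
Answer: 25921/16 ≈ 1620.1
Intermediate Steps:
f(r, J) = 16 - 3*J (f(r, J) = 4 - (-12 + 3*J) = 4 + (12 - 3*J) = 16 - 3*J)
c(p) = -2 + 3*p/8 (c(p) = (16 - 3*p)/(-8) = (16 - 3*p)*(-⅛) = -2 + 3*p/8)
((-17 + 57) + c(6))² = ((-17 + 57) + (-2 + (3/8)*6))² = (40 + (-2 + 9/4))² = (40 + ¼)² = (161/4)² = 25921/16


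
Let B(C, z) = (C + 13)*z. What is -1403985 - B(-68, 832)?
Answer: -1358225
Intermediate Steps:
B(C, z) = z*(13 + C) (B(C, z) = (13 + C)*z = z*(13 + C))
-1403985 - B(-68, 832) = -1403985 - 832*(13 - 68) = -1403985 - 832*(-55) = -1403985 - 1*(-45760) = -1403985 + 45760 = -1358225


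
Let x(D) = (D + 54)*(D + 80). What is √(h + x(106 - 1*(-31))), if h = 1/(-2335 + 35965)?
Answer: √46875599607930/33630 ≈ 203.59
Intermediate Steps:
x(D) = (54 + D)*(80 + D)
h = 1/33630 ≈ 2.9735e-5
√(h + x(106 - 1*(-31))) = √(1/33630 + (4320 + (106 - 1*(-31))² + 134*(106 - 1*(-31)))) = √(1/33630 + (4320 + (106 + 31)² + 134*(106 + 31))) = √(1/33630 + (4320 + 137² + 134*137)) = √(1/33630 + (4320 + 18769 + 18358)) = √(1/33630 + 41447) = √(1393862611/33630) = √46875599607930/33630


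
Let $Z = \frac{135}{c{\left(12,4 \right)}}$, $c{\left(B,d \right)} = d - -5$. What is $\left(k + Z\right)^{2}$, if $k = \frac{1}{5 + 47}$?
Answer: $\frac{609961}{2704} \approx 225.58$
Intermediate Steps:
$c{\left(B,d \right)} = 5 + d$ ($c{\left(B,d \right)} = d + 5 = 5 + d$)
$Z = 15$ ($Z = \frac{135}{5 + 4} = \frac{135}{9} = 135 \cdot \frac{1}{9} = 15$)
$k = \frac{1}{52} \approx 0.019231$
$\left(k + Z\right)^{2} = \left(\frac{1}{52} + 15\right)^{2} = \left(\frac{781}{52}\right)^{2} = \frac{609961}{2704}$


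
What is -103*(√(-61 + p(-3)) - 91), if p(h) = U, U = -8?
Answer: 9373 - 103*I*√69 ≈ 9373.0 - 855.58*I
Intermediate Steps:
p(h) = -8
-103*(√(-61 + p(-3)) - 91) = -103*(√(-61 - 8) - 91) = -103*(√(-69) - 91) = -103*(I*√69 - 91) = -103*(-91 + I*√69) = 9373 - 103*I*√69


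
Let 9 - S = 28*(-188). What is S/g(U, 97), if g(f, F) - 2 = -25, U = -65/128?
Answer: -5273/23 ≈ -229.26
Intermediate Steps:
U = -65/128 (U = -65*1/128 = -65/128 ≈ -0.50781)
g(f, F) = -23 (g(f, F) = 2 - 25 = -23)
S = 5273 (S = 9 - 28*(-188) = 9 - 1*(-5264) = 9 + 5264 = 5273)
S/g(U, 97) = 5273/(-23) = 5273*(-1/23) = -5273/23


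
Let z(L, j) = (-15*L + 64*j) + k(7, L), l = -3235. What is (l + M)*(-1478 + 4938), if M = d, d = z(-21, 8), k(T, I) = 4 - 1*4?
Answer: -8331680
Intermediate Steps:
k(T, I) = 0 (k(T, I) = 4 - 4 = 0)
z(L, j) = -15*L + 64*j (z(L, j) = (-15*L + 64*j) + 0 = -15*L + 64*j)
d = 827 (d = -15*(-21) + 64*8 = 315 + 512 = 827)
M = 827
(l + M)*(-1478 + 4938) = (-3235 + 827)*(-1478 + 4938) = -2408*3460 = -8331680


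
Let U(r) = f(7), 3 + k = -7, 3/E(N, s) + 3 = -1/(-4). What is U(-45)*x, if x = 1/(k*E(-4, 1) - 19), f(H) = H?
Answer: -77/89 ≈ -0.86517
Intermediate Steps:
E(N, s) = -12/11 (E(N, s) = 3/(-3 - 1/(-4)) = 3/(-3 - 1*(-¼)) = 3/(-3 + ¼) = 3/(-11/4) = 3*(-4/11) = -12/11)
k = -10 (k = -3 - 7 = -10)
U(r) = 7
x = -11/89 (x = 1/(-10*(-12/11) - 19) = 1/(120/11 - 19) = 1/(-89/11) = -11/89 ≈ -0.12360)
U(-45)*x = 7*(-11/89) = -77/89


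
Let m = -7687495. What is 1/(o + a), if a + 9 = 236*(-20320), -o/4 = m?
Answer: 1/25954451 ≈ 3.8529e-8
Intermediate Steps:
o = 30749980 (o = -4*(-7687495) = 30749980)
a = -4795529 (a = -9 + 236*(-20320) = -9 - 4795520 = -4795529)
1/(o + a) = 1/(30749980 - 4795529) = 1/25954451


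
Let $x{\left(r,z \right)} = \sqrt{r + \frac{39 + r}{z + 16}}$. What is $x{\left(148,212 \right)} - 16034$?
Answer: $-16034 + \frac{\sqrt{1934067}}{114} \approx -16022.0$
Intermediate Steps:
$x{\left(r,z \right)} = \sqrt{r + \frac{39 + r}{16 + z}}$
$x{\left(148,212 \right)} - 16034 = \sqrt{\frac{39 + 148 + 148 \left(16 + 212\right)}{16 + 212}} - 16034 = \sqrt{\frac{39 + 148 + 148 \cdot 228}{228}} - 16034 = \sqrt{\frac{39 + 148 + 33744}{228}} - 16034 = \sqrt{\frac{1}{228} \cdot 33931} - 16034 = \sqrt{\frac{33931}{228}} - 16034 = \frac{\sqrt{1934067}}{114} - 16034 = -16034 + \frac{\sqrt{1934067}}{114}$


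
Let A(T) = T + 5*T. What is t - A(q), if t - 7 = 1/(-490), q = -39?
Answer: 118089/490 ≈ 241.00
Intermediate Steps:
A(T) = 6*T
t = 3429/490 (t = 7 + 1/(-490) = 7 - 1/490 = 3429/490 ≈ 6.9980)
t - A(q) = 3429/490 - 6*(-39) = 3429/490 - 1*(-234) = 3429/490 + 234 = 118089/490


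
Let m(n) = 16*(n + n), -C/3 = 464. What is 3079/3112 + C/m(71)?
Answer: 83237/220952 ≈ 0.37672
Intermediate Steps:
C = -1392 (C = -3*464 = -1392)
m(n) = 32*n (m(n) = 16*(2*n) = 32*n)
3079/3112 + C/m(71) = 3079/3112 - 1392/(32*71) = 3079*(1/3112) - 1392/2272 = 3079/3112 - 1392*1/2272 = 3079/3112 - 87/142 = 83237/220952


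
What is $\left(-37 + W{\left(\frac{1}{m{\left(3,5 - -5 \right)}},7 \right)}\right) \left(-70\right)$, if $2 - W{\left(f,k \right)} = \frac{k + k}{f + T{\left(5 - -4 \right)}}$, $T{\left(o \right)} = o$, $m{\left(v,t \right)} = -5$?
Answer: $\frac{28175}{11} \approx 2561.4$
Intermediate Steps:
$W{\left(f,k \right)} = 2 - \frac{2 k}{9 + f}$ ($W{\left(f,k \right)} = 2 - \frac{k + k}{f + \left(5 - -4\right)} = 2 - \frac{2 k}{f + \left(5 + 4\right)} = 2 - \frac{2 k}{f + 9} = 2 - \frac{2 k}{9 + f}$)
$\left(-37 + W{\left(\frac{1}{m{\left(3,5 - -5 \right)}},7 \right)}\right) \left(-70\right) = \left(-37 + \frac{2 \left(9 + \frac{1}{-5} - 7\right)}{9 + \frac{1}{-5}}\right) \left(-70\right) = \left(-37 + \frac{2 \left(9 - \frac{1}{5} - 7\right)}{9 - \frac{1}{5}}\right) \left(-70\right) = \left(-37 + 2 \frac{1}{\frac{44}{5}} \cdot \frac{9}{5}\right) \left(-70\right) = \left(-37 + 2 \cdot \frac{5}{44} \cdot \frac{9}{5}\right) \left(-70\right) = \left(-37 + \frac{9}{22}\right) \left(-70\right) = \left(- \frac{805}{22}\right) \left(-70\right) = \frac{28175}{11}$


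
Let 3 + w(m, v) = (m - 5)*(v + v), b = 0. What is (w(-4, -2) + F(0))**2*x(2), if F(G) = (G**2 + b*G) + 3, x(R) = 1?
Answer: 1296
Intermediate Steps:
w(m, v) = -3 + 2*v*(-5 + m) (w(m, v) = -3 + (m - 5)*(v + v) = -3 + (-5 + m)*(2*v) = -3 + 2*v*(-5 + m))
F(G) = 3 + G**2 (F(G) = (G**2 + 0*G) + 3 = (G**2 + 0) + 3 = G**2 + 3 = 3 + G**2)
(w(-4, -2) + F(0))**2*x(2) = ((-3 - 10*(-2) + 2*(-4)*(-2)) + (3 + 0**2))**2*1 = ((-3 + 20 + 16) + (3 + 0))**2*1 = (33 + 3)**2*1 = 36**2*1 = 1296*1 = 1296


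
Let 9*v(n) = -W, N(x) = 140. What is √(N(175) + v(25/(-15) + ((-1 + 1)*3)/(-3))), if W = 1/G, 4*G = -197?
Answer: 4*√3056258/591 ≈ 11.832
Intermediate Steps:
G = -197/4 (G = (¼)*(-197) = -197/4 ≈ -49.250)
W = -4/197 (W = 1/(-197/4) = -4/197 ≈ -0.020305)
v(n) = 4/1773 (v(n) = (-1*(-4/197))/9 = (⅑)*(4/197) = 4/1773)
√(N(175) + v(25/(-15) + ((-1 + 1)*3)/(-3))) = √(140 + 4/1773) = √(248224/1773) = 4*√3056258/591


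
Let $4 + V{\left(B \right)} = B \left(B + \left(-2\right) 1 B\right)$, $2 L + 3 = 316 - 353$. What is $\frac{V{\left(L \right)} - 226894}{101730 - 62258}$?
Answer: $- \frac{113649}{19736} \approx -5.7585$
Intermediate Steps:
$L = -20$ ($L = - \frac{3}{2} + \frac{316 - 353}{2} = - \frac{3}{2} + \frac{1}{2} \left(-37\right) = - \frac{3}{2} - \frac{37}{2} = -20$)
$V{\left(B \right)} = -4 - B^{2}$ ($V{\left(B \right)} = -4 + B \left(B + \left(-2\right) 1 B\right) = -4 + B \left(B - 2 B\right) = -4 + B \left(- B\right) = -4 - B^{2}$)
$\frac{V{\left(L \right)} - 226894}{101730 - 62258} = \frac{\left(-4 - \left(-20\right)^{2}\right) - 226894}{101730 - 62258} = \frac{\left(-4 - 400\right) - 226894}{39472} = \left(\left(-4 - 400\right) - 226894\right) \frac{1}{39472} = \left(-404 - 226894\right) \frac{1}{39472} = \left(-227298\right) \frac{1}{39472} = - \frac{113649}{19736}$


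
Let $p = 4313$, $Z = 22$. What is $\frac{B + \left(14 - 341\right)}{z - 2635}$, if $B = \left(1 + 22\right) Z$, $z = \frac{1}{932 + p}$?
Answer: $- \frac{938855}{13820574} \approx -0.067932$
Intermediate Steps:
$z = \frac{1}{5245}$ ($z = \frac{1}{932 + 4313} = \frac{1}{5245} \approx 0.00019066$)
$B = 506$ ($B = \left(1 + 22\right) 22 = 23 \cdot 22 = 506$)
$\frac{B + \left(14 - 341\right)}{z - 2635} = \frac{506 + \left(14 - 341\right)}{\frac{1}{5245} - 2635} = \frac{506 + \left(14 - 341\right)}{- \frac{13820574}{5245}} = \left(506 - 327\right) \left(- \frac{5245}{13820574}\right) = 179 \left(- \frac{5245}{13820574}\right) = - \frac{938855}{13820574}$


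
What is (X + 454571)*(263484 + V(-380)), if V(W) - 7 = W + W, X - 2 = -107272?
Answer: 91246739031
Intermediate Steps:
X = -107270 (X = 2 - 107272 = -107270)
V(W) = 7 + 2*W (V(W) = 7 + (W + W) = 7 + 2*W)
(X + 454571)*(263484 + V(-380)) = (-107270 + 454571)*(263484 + (7 + 2*(-380))) = 347301*(263484 + (7 - 760)) = 347301*(263484 - 753) = 347301*262731 = 91246739031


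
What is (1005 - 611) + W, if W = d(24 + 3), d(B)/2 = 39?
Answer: 472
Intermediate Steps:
d(B) = 78 (d(B) = 2*39 = 78)
W = 78
(1005 - 611) + W = (1005 - 611) + 78 = 394 + 78 = 472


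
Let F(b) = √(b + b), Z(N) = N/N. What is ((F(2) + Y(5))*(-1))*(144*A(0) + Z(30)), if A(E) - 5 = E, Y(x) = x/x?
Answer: -2163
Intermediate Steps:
Y(x) = 1
A(E) = 5 + E
Z(N) = 1
F(b) = √2*√b (F(b) = √(2*b) = √2*√b)
((F(2) + Y(5))*(-1))*(144*A(0) + Z(30)) = ((√2*√2 + 1)*(-1))*(144*(5 + 0) + 1) = ((2 + 1)*(-1))*(144*5 + 1) = (3*(-1))*(720 + 1) = -3*721 = -2163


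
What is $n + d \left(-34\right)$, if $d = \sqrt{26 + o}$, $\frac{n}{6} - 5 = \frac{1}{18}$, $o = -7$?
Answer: $\frac{91}{3} - 34 \sqrt{19} \approx -117.87$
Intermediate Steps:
$n = \frac{91}{3}$ ($n = 30 + \frac{6}{18} = 30 + 6 \cdot \frac{1}{18} = 30 + \frac{1}{3} = \frac{91}{3} \approx 30.333$)
$d = \sqrt{19}$ ($d = \sqrt{26 - 7} = \sqrt{19} \approx 4.3589$)
$n + d \left(-34\right) = \frac{91}{3} + \sqrt{19} \left(-34\right) = \frac{91}{3} - 34 \sqrt{19}$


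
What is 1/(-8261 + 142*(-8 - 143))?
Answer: -1/29703 ≈ -3.3667e-5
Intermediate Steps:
1/(-8261 + 142*(-8 - 143)) = 1/(-8261 + 142*(-151)) = 1/(-8261 - 21442) = 1/(-29703) = -1/29703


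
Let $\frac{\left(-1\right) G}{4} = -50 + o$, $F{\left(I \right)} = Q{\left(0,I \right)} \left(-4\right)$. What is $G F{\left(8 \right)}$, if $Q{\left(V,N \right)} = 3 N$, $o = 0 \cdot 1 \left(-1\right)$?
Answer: $-19200$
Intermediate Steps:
$o = 0$ ($o = 0 \left(-1\right) = 0$)
$F{\left(I \right)} = - 12 I$ ($F{\left(I \right)} = 3 I \left(-4\right) = - 12 I$)
$G = 200$ ($G = - 4 \left(-50 + 0\right) = \left(-4\right) \left(-50\right) = 200$)
$G F{\left(8 \right)} = 200 \left(\left(-12\right) 8\right) = 200 \left(-96\right) = -19200$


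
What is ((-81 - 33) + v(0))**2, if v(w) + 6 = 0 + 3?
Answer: 13689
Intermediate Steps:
v(w) = -3 (v(w) = -6 + (0 + 3) = -6 + 3 = -3)
((-81 - 33) + v(0))**2 = ((-81 - 33) - 3)**2 = (-114 - 3)**2 = (-117)**2 = 13689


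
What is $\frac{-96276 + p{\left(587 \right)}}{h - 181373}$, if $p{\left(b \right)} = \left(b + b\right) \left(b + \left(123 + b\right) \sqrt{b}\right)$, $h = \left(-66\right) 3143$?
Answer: $- \frac{592862}{388811} - \frac{833540 \sqrt{587}}{388811} \approx -53.465$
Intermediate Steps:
$h = -207438$
$p{\left(b \right)} = 2 b \left(b + \sqrt{b} \left(123 + b\right)\right)$
$\frac{-96276 + p{\left(587 \right)}}{h - 181373} = \frac{-96276 + \left(2 \cdot 587^{2} + 2 \cdot 587^{\frac{5}{2}} + 246 \cdot 587^{\frac{3}{2}}\right)}{-207438 - 181373} = \frac{-96276 + \left(2 \cdot 344569 + 2 \cdot 344569 \sqrt{587} + 246 \cdot 587 \sqrt{587}\right)}{-388811} = \left(-96276 + \left(689138 + 689138 \sqrt{587} + 144402 \sqrt{587}\right)\right) \left(- \frac{1}{388811}\right) = \left(-96276 + \left(689138 + 833540 \sqrt{587}\right)\right) \left(- \frac{1}{388811}\right) = \left(592862 + 833540 \sqrt{587}\right) \left(- \frac{1}{388811}\right) = - \frac{592862}{388811} - \frac{833540 \sqrt{587}}{388811}$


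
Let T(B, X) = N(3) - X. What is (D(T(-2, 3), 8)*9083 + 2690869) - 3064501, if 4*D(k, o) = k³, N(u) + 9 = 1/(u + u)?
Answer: -3573723661/864 ≈ -4.1363e+6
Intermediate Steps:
N(u) = -9 + 1/(2*u) (N(u) = -9 + 1/(u + u) = -9 + 1/(2*u))
T(B, X) = -53/6 - X (T(B, X) = (-9 + (½)/3) - X = (-9 + (½)*(⅓)) - X = (-9 + ⅙) - X = -53/6 - X)
D(k, o) = k³/4
(D(T(-2, 3), 8)*9083 + 2690869) - 3064501 = (((-53/6 - 1*3)³/4)*9083 + 2690869) - 3064501 = (((-53/6 - 3)³/4)*9083 + 2690869) - 3064501 = (((-71/6)³/4)*9083 + 2690869) - 3064501 = (((¼)*(-357911/216))*9083 + 2690869) - 3064501 = (-357911/864*9083 + 2690869) - 3064501 = (-3250905613/864 + 2690869) - 3064501 = -925994797/864 - 3064501 = -3573723661/864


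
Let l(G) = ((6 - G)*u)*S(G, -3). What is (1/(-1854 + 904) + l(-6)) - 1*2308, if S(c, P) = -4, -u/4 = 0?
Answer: -2192601/950 ≈ -2308.0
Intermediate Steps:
u = 0 (u = -4*0 = 0)
l(G) = 0 (l(G) = ((6 - G)*0)*(-4) = 0*(-4) = 0)
(1/(-1854 + 904) + l(-6)) - 1*2308 = (1/(-1854 + 904) + 0) - 1*2308 = (1/(-950) + 0) - 2308 = (-1/950 + 0) - 2308 = -1/950 - 2308 = -2192601/950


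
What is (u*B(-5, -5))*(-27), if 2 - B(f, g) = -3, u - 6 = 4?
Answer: -1350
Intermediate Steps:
u = 10 (u = 6 + 4 = 10)
B(f, g) = 5 (B(f, g) = 2 - 1*(-3) = 2 + 3 = 5)
(u*B(-5, -5))*(-27) = (10*5)*(-27) = 50*(-27) = -1350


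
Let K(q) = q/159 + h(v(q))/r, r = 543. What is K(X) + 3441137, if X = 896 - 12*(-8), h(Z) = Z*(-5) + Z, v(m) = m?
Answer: 99032450971/28779 ≈ 3.4411e+6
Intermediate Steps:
h(Z) = -4*Z (h(Z) = -5*Z + Z = -4*Z)
X = 992 (X = 896 + 96 = 992)
K(q) = -31*q/28779 (K(q) = q/159 - 4*q/543 = -31*q/28779)
K(X) + 3441137 = -31/28779*992 + 3441137 = -30752/28779 + 3441137 = 99032450971/28779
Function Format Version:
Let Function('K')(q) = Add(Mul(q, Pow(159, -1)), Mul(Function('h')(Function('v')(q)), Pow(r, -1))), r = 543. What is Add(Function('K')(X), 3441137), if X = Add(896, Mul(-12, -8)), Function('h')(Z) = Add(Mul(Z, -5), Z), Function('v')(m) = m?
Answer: Rational(99032450971, 28779) ≈ 3.4411e+6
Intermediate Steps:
Function('h')(Z) = Mul(-4, Z) (Function('h')(Z) = Add(Mul(-5, Z), Z) = Mul(-4, Z))
X = 992 (X = Add(896, 96) = 992)
Function('K')(q) = Mul(Rational(-31, 28779), q) (Function('K')(q) = Add(Mul(q, Pow(159, -1)), Mul(Mul(-4, q), Pow(543, -1))) = Add(Mul(q, Rational(1, 159)), Mul(Mul(-4, q), Rational(1, 543))) = Add(Mul(Rational(1, 159), q), Mul(Rational(-4, 543), q)) = Mul(Rational(-31, 28779), q))
Add(Function('K')(X), 3441137) = Add(Mul(Rational(-31, 28779), 992), 3441137) = Add(Rational(-30752, 28779), 3441137) = Rational(99032450971, 28779)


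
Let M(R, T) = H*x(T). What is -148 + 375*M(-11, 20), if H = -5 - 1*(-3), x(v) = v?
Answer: -15148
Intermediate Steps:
H = -2 (H = -5 + 3 = -2)
M(R, T) = -2*T
-148 + 375*M(-11, 20) = -148 + 375*(-2*20) = -148 + 375*(-40) = -148 - 15000 = -15148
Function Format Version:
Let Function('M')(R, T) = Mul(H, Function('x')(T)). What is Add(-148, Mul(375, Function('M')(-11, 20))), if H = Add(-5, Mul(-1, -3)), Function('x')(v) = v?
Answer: -15148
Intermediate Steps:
H = -2 (H = Add(-5, 3) = -2)
Function('M')(R, T) = Mul(-2, T)
Add(-148, Mul(375, Function('M')(-11, 20))) = Add(-148, Mul(375, Mul(-2, 20))) = Add(-148, Mul(375, -40)) = Add(-148, -15000) = -15148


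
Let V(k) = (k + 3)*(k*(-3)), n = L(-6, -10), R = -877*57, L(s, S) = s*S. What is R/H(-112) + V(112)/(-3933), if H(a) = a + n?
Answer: 2878493/2964 ≈ 971.15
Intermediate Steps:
L(s, S) = S*s
R = -49989
n = 60 (n = -10*(-6) = 60)
V(k) = -3*k*(3 + k) (V(k) = (3 + k)*(-3*k) = -3*k*(3 + k))
H(a) = 60 + a (H(a) = a + 60 = 60 + a)
R/H(-112) + V(112)/(-3933) = -49989/(60 - 112) - 3*112*(3 + 112)/(-3933) = -49989/(-52) - 3*112*115*(-1/3933) = -49989*(-1/52) - 38640*(-1/3933) = 49989/52 + 560/57 = 2878493/2964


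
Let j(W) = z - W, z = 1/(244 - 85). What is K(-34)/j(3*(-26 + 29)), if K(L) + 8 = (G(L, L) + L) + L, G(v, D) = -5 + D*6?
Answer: 9063/286 ≈ 31.689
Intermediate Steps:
z = 1/159 ≈ 0.0062893
G(v, D) = -5 + 6*D
K(L) = -13 + 8*L (K(L) = -8 + (((-5 + 6*L) + L) + L) = -8 + ((-5 + 7*L) + L) = -8 + (-5 + 8*L) = -13 + 8*L)
j(W) = 1/159 - W
K(-34)/j(3*(-26 + 29)) = (-13 + 8*(-34))/(1/159 - 3*(-26 + 29)) = (-13 - 272)/(1/159 - 3*3) = -285/(1/159 - 1*9) = -285/(1/159 - 9) = -285/(-1430/159) = -285*(-159/1430) = 9063/286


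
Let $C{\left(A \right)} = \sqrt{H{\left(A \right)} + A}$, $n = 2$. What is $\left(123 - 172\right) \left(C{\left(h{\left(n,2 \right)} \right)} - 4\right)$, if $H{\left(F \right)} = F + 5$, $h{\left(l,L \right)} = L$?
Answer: $49$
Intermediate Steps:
$H{\left(F \right)} = 5 + F$
$C{\left(A \right)} = \sqrt{5 + 2 A}$ ($C{\left(A \right)} = \sqrt{\left(5 + A\right) + A} = \sqrt{5 + 2 A}$)
$\left(123 - 172\right) \left(C{\left(h{\left(n,2 \right)} \right)} - 4\right) = \left(123 - 172\right) \left(\sqrt{5 + 2 \cdot 2} - 4\right) = - 49 \left(\sqrt{5 + 4} - 4\right) = - 49 \left(\sqrt{9} - 4\right) = - 49 \left(3 - 4\right) = \left(-49\right) \left(-1\right) = 49$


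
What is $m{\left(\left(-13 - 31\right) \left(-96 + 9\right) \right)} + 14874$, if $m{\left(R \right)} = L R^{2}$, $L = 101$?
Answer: $1480026858$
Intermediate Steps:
$m{\left(R \right)} = 101 R^{2}$
$m{\left(\left(-13 - 31\right) \left(-96 + 9\right) \right)} + 14874 = 101 \left(\left(-13 - 31\right) \left(-96 + 9\right)\right)^{2} + 14874 = 101 \left(\left(-44\right) \left(-87\right)\right)^{2} + 14874 = 101 \cdot 3828^{2} + 14874 = 101 \cdot 14653584 + 14874 = 1480011984 + 14874 = 1480026858$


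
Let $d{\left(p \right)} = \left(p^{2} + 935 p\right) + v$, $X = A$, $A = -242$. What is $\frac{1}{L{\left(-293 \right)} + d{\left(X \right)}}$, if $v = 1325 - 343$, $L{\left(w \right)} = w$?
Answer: $- \frac{1}{167017} \approx -5.9874 \cdot 10^{-6}$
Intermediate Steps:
$X = -242$
$v = 982$
$d{\left(p \right)} = 982 + p^{2} + 935 p$ ($d{\left(p \right)} = \left(p^{2} + 935 p\right) + 982 = 982 + p^{2} + 935 p$)
$\frac{1}{L{\left(-293 \right)} + d{\left(X \right)}} = \frac{1}{-293 + \left(982 + \left(-242\right)^{2} + 935 \left(-242\right)\right)} = \frac{1}{-293 + \left(982 + 58564 - 226270\right)} = \frac{1}{-293 - 166724} = \frac{1}{-167017} = - \frac{1}{167017}$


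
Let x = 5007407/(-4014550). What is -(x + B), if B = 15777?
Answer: -63332547943/4014550 ≈ -15776.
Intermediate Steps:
x = -5007407/4014550 (x = 5007407*(-1/4014550) = -5007407/4014550 ≈ -1.2473)
-(x + B) = -(-5007407/4014550 + 15777) = -1*63332547943/4014550 = -63332547943/4014550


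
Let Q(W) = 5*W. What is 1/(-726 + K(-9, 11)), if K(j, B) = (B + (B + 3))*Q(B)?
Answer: 1/649 ≈ 0.0015408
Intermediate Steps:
K(j, B) = 5*B*(3 + 2*B) (K(j, B) = (B + (B + 3))*(5*B) = (B + (3 + B))*(5*B) = (3 + 2*B)*(5*B) = 5*B*(3 + 2*B))
1/(-726 + K(-9, 11)) = 1/(-726 + 5*11*(3 + 2*11)) = 1/(-726 + 5*11*(3 + 22)) = 1/(-726 + 5*11*25) = 1/(-726 + 1375) = 1/649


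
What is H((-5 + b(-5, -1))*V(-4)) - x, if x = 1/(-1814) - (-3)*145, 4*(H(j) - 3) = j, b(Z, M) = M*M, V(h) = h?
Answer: -776391/1814 ≈ -428.00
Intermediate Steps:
b(Z, M) = M²
H(j) = 3 + j/4
x = 789089/1814 (x = -1/1814 - 1*(-435) = -1/1814 + 435 = 789089/1814 ≈ 435.00)
H((-5 + b(-5, -1))*V(-4)) - x = (3 + ((-5 + (-1)²)*(-4))/4) - 1*789089/1814 = (3 + ((-5 + 1)*(-4))/4) - 789089/1814 = (3 + (-4*(-4))/4) - 789089/1814 = (3 + (¼)*16) - 789089/1814 = (3 + 4) - 789089/1814 = 7 - 789089/1814 = -776391/1814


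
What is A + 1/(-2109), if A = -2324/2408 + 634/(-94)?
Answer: -65726809/8524578 ≈ -7.7103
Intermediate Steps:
A = -31163/4042 (A = -2324*1/2408 + 634*(-1/94) = -83/86 - 317/47 = -31163/4042 ≈ -7.7098)
A + 1/(-2109) = -31163/4042 + 1/(-2109) = -31163/4042 - 1/2109 = -65726809/8524578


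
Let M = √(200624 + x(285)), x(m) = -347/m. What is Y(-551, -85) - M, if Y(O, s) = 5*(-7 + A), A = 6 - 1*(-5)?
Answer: 20 - √16295585505/285 ≈ -427.91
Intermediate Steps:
A = 11 (A = 6 + 5 = 11)
Y(O, s) = 20 (Y(O, s) = 5*(-7 + 11) = 5*4 = 20)
M = √16295585505/285 (M = √(200624 - 347/285) = √(57177493/285) = √16295585505/285 ≈ 447.91)
Y(-551, -85) - M = 20 - √16295585505/285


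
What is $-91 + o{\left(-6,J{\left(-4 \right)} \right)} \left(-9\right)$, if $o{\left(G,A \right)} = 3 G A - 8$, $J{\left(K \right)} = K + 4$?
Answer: $-19$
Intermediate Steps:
$J{\left(K \right)} = 4 + K$
$o{\left(G,A \right)} = -8 + 3 A G$ ($o{\left(G,A \right)} = 3 A G - 8 = -8 + 3 A G$)
$-91 + o{\left(-6,J{\left(-4 \right)} \right)} \left(-9\right) = -91 + \left(-8 + 3 \left(4 - 4\right) \left(-6\right)\right) \left(-9\right) = -91 + \left(-8 + 3 \cdot 0 \left(-6\right)\right) \left(-9\right) = -91 + \left(-8 + 0\right) \left(-9\right) = -91 - -72 = -91 + 72 = -19$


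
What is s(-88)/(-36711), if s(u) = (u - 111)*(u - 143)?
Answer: -15323/12237 ≈ -1.2522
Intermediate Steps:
s(u) = (-143 + u)*(-111 + u) (s(u) = (-111 + u)*(-143 + u) = (-143 + u)*(-111 + u))
s(-88)/(-36711) = (15873 + (-88)² - 254*(-88))/(-36711) = (15873 + 7744 + 22352)*(-1/36711) = 45969*(-1/36711) = -15323/12237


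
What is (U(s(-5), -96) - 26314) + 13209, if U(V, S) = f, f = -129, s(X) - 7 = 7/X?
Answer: -13234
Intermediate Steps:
s(X) = 7 + 7/X
U(V, S) = -129
(U(s(-5), -96) - 26314) + 13209 = (-129 - 26314) + 13209 = -26443 + 13209 = -13234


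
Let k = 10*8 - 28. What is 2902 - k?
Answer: 2850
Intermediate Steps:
k = 52 (k = 80 - 28 = 52)
2902 - k = 2902 - 1*52 = 2902 - 52 = 2850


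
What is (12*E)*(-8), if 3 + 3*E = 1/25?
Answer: 2368/25 ≈ 94.720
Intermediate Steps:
E = -74/75 (E = -1 + (⅓)/25 = -1 + (⅓)*(1/25) = -1 + 1/75 = -74/75 ≈ -0.98667)
(12*E)*(-8) = (12*(-74/75))*(-8) = -296/25*(-8) = 2368/25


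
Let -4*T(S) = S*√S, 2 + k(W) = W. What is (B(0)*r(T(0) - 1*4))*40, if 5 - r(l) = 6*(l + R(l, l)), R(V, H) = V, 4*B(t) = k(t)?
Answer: -1060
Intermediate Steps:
k(W) = -2 + W
B(t) = -½ + t/4 (B(t) = (-2 + t)/4 = -½ + t/4)
T(S) = -S^(3/2)/4 (T(S) = -S*√S/4 = -S^(3/2)/4)
r(l) = 5 - 12*l (r(l) = 5 - 6*(l + l) = 5 - 6*2*l = 5 - 12*l)
(B(0)*r(T(0) - 1*4))*40 = ((-½ + (¼)*0)*(5 - 12*(-0^(3/2)/4 - 1*4)))*40 = ((-½ + 0)*(5 - 12*(-¼*0 - 4)))*40 = -(5 - 12*(0 - 4))/2*40 = -(5 - 12*(-4))/2*40 = -(5 + 48)/2*40 = -½*53*40 = -53/2*40 = -1060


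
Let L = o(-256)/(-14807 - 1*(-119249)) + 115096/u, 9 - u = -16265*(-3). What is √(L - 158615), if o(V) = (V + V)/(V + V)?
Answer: I*√75207262784861671202/21774818 ≈ 398.27*I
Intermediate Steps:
u = -48786 (u = 9 - (-16265)*(-3) = 9 - 1*48795 = 9 - 48795 = -48786)
o(V) = 1 (o(V) = (2*V)/((2*V)) = (2*V)*(1/(2*V)) = 1)
L = -667822647/283072634 (L = 1/(-14807 - 1*(-119249)) + 115096/(-48786) = 1/(-14807 + 119249) + 115096*(-1/48786) = 1/104442 - 57548/24393 = -667822647/283072634 ≈ -2.3592)
√(L - 158615) = √(-667822647/283072634 - 158615) = √(-44900233664557/283072634) = I*√75207262784861671202/21774818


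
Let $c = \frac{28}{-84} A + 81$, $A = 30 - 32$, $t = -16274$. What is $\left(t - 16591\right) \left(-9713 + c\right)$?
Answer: $316533770$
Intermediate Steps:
$A = -2$ ($A = 30 - 32 = -2$)
$c = \frac{245}{3}$ ($c = \frac{28}{-84} \left(-2\right) + 81 = 28 \left(- \frac{1}{84}\right) \left(-2\right) + 81 = \left(- \frac{1}{3}\right) \left(-2\right) + 81 = \frac{2}{3} + 81 = \frac{245}{3} \approx 81.667$)
$\left(t - 16591\right) \left(-9713 + c\right) = \left(-16274 - 16591\right) \left(-9713 + \frac{245}{3}\right) = \left(-32865\right) \left(- \frac{28894}{3}\right) = 316533770$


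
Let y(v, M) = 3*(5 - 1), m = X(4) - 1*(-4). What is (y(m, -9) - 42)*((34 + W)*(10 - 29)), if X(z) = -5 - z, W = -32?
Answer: 1140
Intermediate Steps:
m = -5 (m = (-5 - 1*4) - 1*(-4) = (-5 - 4) + 4 = -9 + 4 = -5)
y(v, M) = 12 (y(v, M) = 3*4 = 12)
(y(m, -9) - 42)*((34 + W)*(10 - 29)) = (12 - 42)*((34 - 32)*(10 - 29)) = -60*(-19) = -30*(-38) = 1140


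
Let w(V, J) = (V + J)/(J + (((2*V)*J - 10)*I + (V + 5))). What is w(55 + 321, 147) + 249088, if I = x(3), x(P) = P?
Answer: 82729597963/332130 ≈ 2.4909e+5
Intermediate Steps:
I = 3
w(V, J) = (J + V)/(-25 + J + V + 6*J*V) (w(V, J) = (V + J)/(J + (((2*V)*J - 10)*3 + (V + 5))) = (J + V)/(J + ((2*J*V - 10)*3 + (5 + V))) = (J + V)/(J + ((-10 + 2*J*V)*3 + (5 + V))) = (J + V)/(J + ((-30 + 6*J*V) + (5 + V))) = (J + V)/(J + (-25 + V + 6*J*V)) = (J + V)/(-25 + J + V + 6*J*V))
w(55 + 321, 147) + 249088 = (147 + (55 + 321))/(-25 + 147 + (55 + 321) + 6*147*(55 + 321)) + 249088 = (147 + 376)/(-25 + 147 + 376 + 6*147*376) + 249088 = 523/(-25 + 147 + 376 + 331632) + 249088 = 523/332130 + 249088 = 82729597963/332130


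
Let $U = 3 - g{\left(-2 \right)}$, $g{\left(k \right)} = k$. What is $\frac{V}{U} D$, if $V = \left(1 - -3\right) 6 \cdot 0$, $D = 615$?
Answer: $0$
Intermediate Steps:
$U = 5$ ($U = 3 - -2 = 3 + 2 = 5$)
$V = 0$ ($V = \left(1 + 3\right) 6 \cdot 0 = 4 \cdot 6 \cdot 0 = 24 \cdot 0 = 0$)
$\frac{V}{U} D = \frac{0}{5} \cdot 615 = 0 \cdot \frac{1}{5} \cdot 615 = 0 \cdot 615 = 0$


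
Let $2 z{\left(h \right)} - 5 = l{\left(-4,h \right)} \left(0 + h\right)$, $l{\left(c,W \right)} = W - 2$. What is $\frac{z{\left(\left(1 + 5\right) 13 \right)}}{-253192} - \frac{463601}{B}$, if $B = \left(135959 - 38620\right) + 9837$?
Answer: $- \frac{29424500499}{6784026448} \approx -4.3373$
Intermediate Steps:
$B = 107176$ ($B = 97339 + 9837 = 107176$)
$l{\left(c,W \right)} = -2 + W$ ($l{\left(c,W \right)} = W - 2 = -2 + W$)
$z{\left(h \right)} = \frac{5}{2} + \frac{h \left(-2 + h\right)}{2}$ ($z{\left(h \right)} = \frac{5}{2} + \frac{\left(-2 + h\right) \left(0 + h\right)}{2} = \frac{5}{2} + \frac{\left(-2 + h\right) h}{2} = \frac{5}{2} + \frac{h \left(-2 + h\right)}{2}$)
$\frac{z{\left(\left(1 + 5\right) 13 \right)}}{-253192} - \frac{463601}{B} = \frac{\frac{5}{2} + \frac{\left(1 + 5\right) 13 \left(-2 + \left(1 + 5\right) 13\right)}{2}}{-253192} - \frac{463601}{107176} = \left(\frac{5}{2} + \frac{6 \cdot 13 \left(-2 + 6 \cdot 13\right)}{2}\right) \left(- \frac{1}{253192}\right) - \frac{463601}{107176} = \left(\frac{5}{2} + \frac{1}{2} \cdot 78 \left(-2 + 78\right)\right) \left(- \frac{1}{253192}\right) - \frac{463601}{107176} = \left(\frac{5}{2} + \frac{1}{2} \cdot 78 \cdot 76\right) \left(- \frac{1}{253192}\right) - \frac{463601}{107176} = \left(\frac{5}{2} + 2964\right) \left(- \frac{1}{253192}\right) - \frac{463601}{107176} = \frac{5933}{2} \left(- \frac{1}{253192}\right) - \frac{463601}{107176} = - \frac{5933}{506384} - \frac{463601}{107176} = - \frac{29424500499}{6784026448}$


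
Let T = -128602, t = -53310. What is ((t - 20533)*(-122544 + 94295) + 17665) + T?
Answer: 2085879970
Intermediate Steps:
((t - 20533)*(-122544 + 94295) + 17665) + T = ((-53310 - 20533)*(-122544 + 94295) + 17665) - 128602 = (-73843*(-28249) + 17665) - 128602 = (2085990907 + 17665) - 128602 = 2086008572 - 128602 = 2085879970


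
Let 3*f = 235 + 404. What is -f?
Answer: -213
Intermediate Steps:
f = 213 (f = (235 + 404)/3 = (1/3)*639 = 213)
-f = -1*213 = -213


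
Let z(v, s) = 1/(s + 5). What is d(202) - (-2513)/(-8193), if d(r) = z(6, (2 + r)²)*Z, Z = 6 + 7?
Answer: -104487064/341000853 ≈ -0.30641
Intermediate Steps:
Z = 13
z(v, s) = 1/(5 + s)
d(r) = 13/(5 + (2 + r)²)
d(202) - (-2513)/(-8193) = 13/(5 + (2 + 202)²) - (-2513)/(-8193) = 13/(5 + 204²) - (-2513)*(-1)/8193 = 13/(5 + 41616) - 1*2513/8193 = 13/41621 - 2513/8193 = -104487064/341000853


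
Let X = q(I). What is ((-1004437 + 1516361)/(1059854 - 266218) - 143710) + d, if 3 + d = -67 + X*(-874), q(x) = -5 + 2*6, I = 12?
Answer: -29740984301/198409 ≈ -1.4990e+5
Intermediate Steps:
q(x) = 7 (q(x) = -5 + 12 = 7)
X = 7
d = -6188 (d = -3 + (-67 + 7*(-874)) = -3 + (-67 - 6118) = -3 - 6185 = -6188)
((-1004437 + 1516361)/(1059854 - 266218) - 143710) + d = ((-1004437 + 1516361)/(1059854 - 266218) - 143710) - 6188 = (511924/793636 - 143710) - 6188 = (511924*(1/793636) - 143710) - 6188 = (127981/198409 - 143710) - 6188 = -28513229409/198409 - 6188 = -29740984301/198409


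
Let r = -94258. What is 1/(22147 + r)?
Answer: -1/72111 ≈ -1.3868e-5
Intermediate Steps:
1/(22147 + r) = 1/(22147 - 94258) = 1/(-72111) = -1/72111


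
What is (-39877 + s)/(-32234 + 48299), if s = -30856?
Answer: -70733/16065 ≈ -4.4029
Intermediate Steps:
(-39877 + s)/(-32234 + 48299) = (-39877 - 30856)/(-32234 + 48299) = -70733/16065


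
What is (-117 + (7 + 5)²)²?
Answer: 729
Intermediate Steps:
(-117 + (7 + 5)²)² = (-117 + 12²)² = (-117 + 144)² = 27² = 729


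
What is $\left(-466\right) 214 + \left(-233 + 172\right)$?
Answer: $-99785$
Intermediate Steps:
$\left(-466\right) 214 + \left(-233 + 172\right) = -99724 - 61 = -99785$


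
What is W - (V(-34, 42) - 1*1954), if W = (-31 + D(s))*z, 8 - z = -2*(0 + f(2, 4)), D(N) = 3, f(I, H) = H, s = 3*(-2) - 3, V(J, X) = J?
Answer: 1540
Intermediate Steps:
s = -9 (s = -6 - 3 = -9)
z = 16 (z = 8 - (-2)*(0 + 4) = 8 - (-2)*4 = 8 - 1*(-8) = 8 + 8 = 16)
W = -448 (W = (-31 + 3)*16 = -28*16 = -448)
W - (V(-34, 42) - 1*1954) = -448 - (-34 - 1*1954) = -448 - (-34 - 1954) = -448 - 1*(-1988) = -448 + 1988 = 1540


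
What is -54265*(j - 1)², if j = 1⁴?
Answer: 0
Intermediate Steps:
j = 1
-54265*(j - 1)² = -54265*(1 - 1)² = -54265*0² = -54265*0 = 0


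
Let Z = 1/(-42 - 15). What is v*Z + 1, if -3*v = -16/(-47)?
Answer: 8053/8037 ≈ 1.0020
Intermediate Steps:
Z = -1/57 (Z = 1/(-57) = -1/57 ≈ -0.017544)
v = -16/141 (v = -(-16)/(3*(-47)) = -(-16)*(-1)/(3*47) = -1/3*16/47 = -16/141 ≈ -0.11348)
v*Z + 1 = -16/141*(-1/57) + 1 = 16/8037 + 1 = 8053/8037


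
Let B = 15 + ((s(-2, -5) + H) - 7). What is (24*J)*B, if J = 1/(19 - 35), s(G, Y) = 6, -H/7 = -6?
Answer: -84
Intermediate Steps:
H = 42 (H = -7*(-6) = 42)
J = -1/16 (J = 1/(-16) = -1/16 ≈ -0.062500)
B = 56 (B = 15 + ((6 + 42) - 7) = 15 + (48 - 7) = 15 + 41 = 56)
(24*J)*B = (24*(-1/16))*56 = -3/2*56 = -84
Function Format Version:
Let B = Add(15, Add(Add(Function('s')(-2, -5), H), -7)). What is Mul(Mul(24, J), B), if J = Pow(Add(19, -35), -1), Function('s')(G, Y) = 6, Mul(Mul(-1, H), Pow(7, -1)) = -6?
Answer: -84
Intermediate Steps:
H = 42 (H = Mul(-7, -6) = 42)
J = Rational(-1, 16) (J = Pow(-16, -1) = Rational(-1, 16) ≈ -0.062500)
B = 56 (B = Add(15, Add(Add(6, 42), -7)) = Add(15, Add(48, -7)) = Add(15, 41) = 56)
Mul(Mul(24, J), B) = Mul(Mul(24, Rational(-1, 16)), 56) = Mul(Rational(-3, 2), 56) = -84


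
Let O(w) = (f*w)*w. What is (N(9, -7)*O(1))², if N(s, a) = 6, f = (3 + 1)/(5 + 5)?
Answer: 144/25 ≈ 5.7600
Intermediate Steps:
f = ⅖ (f = 4/10 = 4*(⅒) = ⅖ ≈ 0.40000)
O(w) = 2*w²/5 (O(w) = (2*w/5)*w = 2*w²/5)
(N(9, -7)*O(1))² = (6*((⅖)*1²))² = (6*((⅖)*1))² = (6*(⅖))² = (12/5)² = 144/25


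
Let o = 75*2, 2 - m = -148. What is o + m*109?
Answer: 16500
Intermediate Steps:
m = 150 (m = 2 - 1*(-148) = 2 + 148 = 150)
o = 150
o + m*109 = 150 + 150*109 = 150 + 16350 = 16500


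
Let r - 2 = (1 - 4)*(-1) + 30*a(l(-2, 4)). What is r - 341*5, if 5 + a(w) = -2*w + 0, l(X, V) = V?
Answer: -2090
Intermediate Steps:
a(w) = -5 - 2*w (a(w) = -5 + (-2*w + 0) = -5 - 2*w)
r = -385 (r = 2 + ((1 - 4)*(-1) + 30*(-5 - 2*4)) = 2 + (-3*(-1) + 30*(-5 - 8)) = 2 + (3 + 30*(-13)) = 2 + (3 - 390) = 2 - 387 = -385)
r - 341*5 = -385 - 341*5 = -385 - 1705 = -2090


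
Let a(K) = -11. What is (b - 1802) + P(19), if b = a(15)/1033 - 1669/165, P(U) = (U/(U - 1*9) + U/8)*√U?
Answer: -308867782/170445 + 171*√19/40 ≈ -1793.5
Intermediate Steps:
P(U) = √U*(U/8 + U/(-9 + U)) (P(U) = (U/(U - 9) + U*(⅛))*√U = (U/(-9 + U) + U/8)*√U = (U/8 + U/(-9 + U))*√U = √U*(U/8 + U/(-9 + U)))
b = -1725892/170445 (b = -11/1033 - 1669/165 = -1725892/170445 ≈ -10.126)
(b - 1802) + P(19) = (-1725892/170445 - 1802) + 19^(3/2)*(-1 + 19)/(8*(-9 + 19)) = -308867782/170445 + (⅛)*(19*√19)*18/10 = -308867782/170445 + (⅛)*(19*√19)*(⅒)*18 = -308867782/170445 + 171*√19/40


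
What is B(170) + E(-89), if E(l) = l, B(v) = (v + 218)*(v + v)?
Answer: 131831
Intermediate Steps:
B(v) = 2*v*(218 + v) (B(v) = (218 + v)*(2*v) = 2*v*(218 + v))
B(170) + E(-89) = 2*170*(218 + 170) - 89 = 2*170*388 - 89 = 131920 - 89 = 131831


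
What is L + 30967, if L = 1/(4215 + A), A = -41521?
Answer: 1155254901/37306 ≈ 30967.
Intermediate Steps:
L = -1/37306 (L = 1/(4215 - 41521) = 1/(-37306) = -1/37306 ≈ -2.6805e-5)
L + 30967 = -1/37306 + 30967 = 1155254901/37306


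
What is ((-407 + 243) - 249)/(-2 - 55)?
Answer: 413/57 ≈ 7.2456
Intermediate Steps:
((-407 + 243) - 249)/(-2 - 55) = (-164 - 249)/(-57) = -1/57*(-413) = 413/57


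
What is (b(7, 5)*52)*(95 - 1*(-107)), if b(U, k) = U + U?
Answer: 147056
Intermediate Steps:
b(U, k) = 2*U
(b(7, 5)*52)*(95 - 1*(-107)) = ((2*7)*52)*(95 - 1*(-107)) = (14*52)*(95 + 107) = 728*202 = 147056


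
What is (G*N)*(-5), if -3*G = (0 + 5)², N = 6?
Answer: 250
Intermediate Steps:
G = -25/3 (G = -(0 + 5)²/3 = -⅓*5² = -⅓*25 = -25/3 ≈ -8.3333)
(G*N)*(-5) = -25/3*6*(-5) = -50*(-5) = 250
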